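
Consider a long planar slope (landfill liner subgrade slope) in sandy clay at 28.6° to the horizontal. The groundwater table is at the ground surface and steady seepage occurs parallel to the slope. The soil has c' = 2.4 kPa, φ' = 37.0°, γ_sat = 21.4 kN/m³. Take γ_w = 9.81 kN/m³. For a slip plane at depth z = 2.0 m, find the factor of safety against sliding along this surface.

FS = 0.88

With seepage parallel to the slope and the water table at the surface, the effective normal stress on the slip plane uses the buoyant unit weight γ' = γ_sat − γ_w while the driving shear stress uses γ_sat:
FS = [c' + γ' z cos²β tanφ'] / [γ_sat z sinβ cosβ]
γ' = 21.4 − 9.81 = 11.59 kN/m³
Numerator = 2.4 + 11.59·2.0·cos²28.6°·tan37.0° = 2.4 + 11.59·2.0·0.7709·0.7536 = 15.865 kPa
Denominator = 21.4·2.0·sin28.6°·cos28.6° = 21.4·2.0·0.4787·0.8780 = 17.988 kPa
FS = 15.865 / 17.988 = 0.882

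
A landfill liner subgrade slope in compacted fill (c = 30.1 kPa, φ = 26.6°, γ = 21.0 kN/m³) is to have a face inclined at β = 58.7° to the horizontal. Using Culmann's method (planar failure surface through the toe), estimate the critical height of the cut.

H_c = 28.65 m

Culmann's analysis gives the critical failure plane at α_cr = (β + φ)/2 = (58.7 + 26.6)/2 = 42.7°, and the critical height
H_c = (4c/γ) · sinβ cosφ / [1 − cos(β − φ)]
    = (4·30.1/21.0) · sin58.7°·cos26.6° / [1 − cos(32.1°)]
    = 5.733 · 0.8545·0.8942 / [1 − 0.8471]
    = 5.733 · 0.7640 / 0.1529
    = 28.65 m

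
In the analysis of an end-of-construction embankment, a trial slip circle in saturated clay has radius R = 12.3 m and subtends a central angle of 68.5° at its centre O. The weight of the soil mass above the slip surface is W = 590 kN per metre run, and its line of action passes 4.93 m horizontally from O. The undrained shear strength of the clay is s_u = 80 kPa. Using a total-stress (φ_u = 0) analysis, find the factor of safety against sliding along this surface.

FS = 4.97

Taking moments about the centre O, the resisting moment is provided by the undrained shear strength acting along the arc:
Arc length L_a = R·θ = 12.3·(68.5°·π/180) = 12.3·1.1956 = 14.71 m
M_R = s_u·L_a·R = 80·14.71·12.3 = 14470.0 kN·m/m
M_D = W·d = 590·4.93 = 2908.7 kN·m/m
FS = M_R / M_D = 14470.0 / 2908.7 = 4.975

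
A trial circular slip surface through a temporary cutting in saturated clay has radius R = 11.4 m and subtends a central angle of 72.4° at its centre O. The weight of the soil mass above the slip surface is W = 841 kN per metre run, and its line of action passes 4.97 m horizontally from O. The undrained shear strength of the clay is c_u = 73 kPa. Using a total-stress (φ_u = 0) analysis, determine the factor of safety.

FS = 2.87

Taking moments about the centre O, the resisting moment is provided by the undrained shear strength acting along the arc:
Arc length L_a = R·θ = 11.4·(72.4°·π/180) = 11.4·1.2636 = 14.41 m
M_R = c_u·L_a·R = 73·14.41·11.4 = 11988.0 kN·m/m
M_D = W·d = 841·4.97 = 4179.8 kN·m/m
FS = M_R / M_D = 11988.0 / 4179.8 = 2.868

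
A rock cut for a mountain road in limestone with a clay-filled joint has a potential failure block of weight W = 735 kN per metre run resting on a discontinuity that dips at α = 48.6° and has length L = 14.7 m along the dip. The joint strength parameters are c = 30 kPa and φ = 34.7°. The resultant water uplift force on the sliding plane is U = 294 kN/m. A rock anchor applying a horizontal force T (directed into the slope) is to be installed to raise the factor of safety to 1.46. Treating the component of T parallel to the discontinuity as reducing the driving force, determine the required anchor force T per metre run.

T = 156 kN/m

Resolving forces along and normal to the sliding plane, with the horizontal anchor force T adding T·sinα to the effective normal force and T·cosα acting up the plane against the driving force:
FS = [cL + (W cosα − U + T sinα) tanφ] / [W sinα − T cosα]
Without the anchor: N' = 192.1 kN/m, driving T_d = 551.3 kN/m, resisting R = 30·14.7 + 192.1·tan34.7° = 574.0 kN/m, FS = 1.04.
Setting FS = 1.46 and solving for T:
1.46·(551.3 − T cos48.6°) = 574.0 + T sin48.6°·tan34.7°
T·(sin48.6°·tan34.7° + 1.46·cos48.6°) = 1.46·551.3 − 574.0
T·(0.7501·0.6924 + 1.46·0.6613) = 804.9 − 574.0 = 231.0
T·1.4849 = 231.0
T = 155.5 kN/m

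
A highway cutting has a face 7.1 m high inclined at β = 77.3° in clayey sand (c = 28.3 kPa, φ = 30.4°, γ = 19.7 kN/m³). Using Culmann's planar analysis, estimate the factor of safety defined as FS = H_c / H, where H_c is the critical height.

H_c = (4c/γ) · sinβ cosφ / [1 − cos(β − φ)]
    = (4·28.3/19.7) · sin77.3°·cos30.4° / [1 − cos46.9°]
    = 5.746 · 0.8414 / 0.3167 = 15.27 m
FS = H_c / H = 15.27 / 7.1 = 2.150

FS = 2.15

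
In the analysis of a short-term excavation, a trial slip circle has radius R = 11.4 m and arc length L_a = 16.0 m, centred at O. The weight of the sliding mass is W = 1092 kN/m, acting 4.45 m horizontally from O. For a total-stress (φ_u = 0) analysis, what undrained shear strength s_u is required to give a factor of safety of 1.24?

s_u = 33.0 kPa

FS = s_u·L_a·R / (W·d), so s_u = FS·W·d / (L_a·R).
s_u = 1.24·1092·4.45 / (16.00·11.4) = 6025.7 / 182.40 = 33.04 kPa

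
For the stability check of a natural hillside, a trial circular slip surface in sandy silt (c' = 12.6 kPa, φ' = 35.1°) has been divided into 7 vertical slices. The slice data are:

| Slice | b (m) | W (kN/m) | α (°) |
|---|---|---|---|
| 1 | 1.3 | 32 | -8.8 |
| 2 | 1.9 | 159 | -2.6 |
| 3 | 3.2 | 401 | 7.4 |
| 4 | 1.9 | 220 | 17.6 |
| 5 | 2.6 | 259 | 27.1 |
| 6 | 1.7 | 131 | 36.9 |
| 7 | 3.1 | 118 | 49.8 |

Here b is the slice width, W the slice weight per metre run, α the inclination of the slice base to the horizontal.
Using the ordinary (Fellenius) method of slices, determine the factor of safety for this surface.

Ordinary method of slices: FS = Σ[c'·Δl_i + (W_i cosα_i)·tanφ'] / Σ W_i sinα_i, with Δl_i = b_i / cosα_i.
Slice 1: Δl = 1.3/cos(-8.8°) = 1.315 m; N'_1 = 32·cos(-8.8°) = 31.6; c'Δl = 16.58; W sinα = -4.9
Slice 2: Δl = 1.9/cos(-2.6°) = 1.902 m; N'_2 = 159·cos(-2.6°) = 158.8; c'Δl = 23.96; W sinα = -7.2
Slice 3: Δl = 3.2/cos7.4° = 3.227 m; N'_3 = 401·cos7.4° = 397.7; c'Δl = 40.66; W sinα = 51.6
Slice 4: Δl = 1.9/cos17.6° = 1.993 m; N'_4 = 220·cos17.6° = 209.7; c'Δl = 25.12; W sinα = 66.5
Slice 5: Δl = 2.6/cos27.1° = 2.921 m; N'_5 = 259·cos27.1° = 230.6; c'Δl = 36.80; W sinα = 118.0
Slice 6: Δl = 1.7/cos36.9° = 2.126 m; N'_6 = 131·cos36.9° = 104.8; c'Δl = 26.79; W sinα = 78.7
Slice 7: Δl = 3.1/cos49.8° = 4.803 m; N'_7 = 118·cos49.8° = 76.2; c'Δl = 60.52; W sinα = 90.1
Σc'Δl = 230.4 kN/m; ΣN' = 1209.3 kN/m; ΣW sinα = 392.8 kN/m
Resisting = 230.4 + 1209.3·tan35.1° = 230.4 + 849.9 = 1080.3 kN/m
FS = 1080.3 / 392.8 = 2.750

FS = 2.75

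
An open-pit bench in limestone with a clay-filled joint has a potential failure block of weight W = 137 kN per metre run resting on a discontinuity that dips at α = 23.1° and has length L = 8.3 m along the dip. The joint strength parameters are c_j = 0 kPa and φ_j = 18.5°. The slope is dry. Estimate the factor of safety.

Resolving the block weight along and normal to the plane and applying the Mohr–Coulomb strength on the joint:
N' = W cosα = 137·cos23.1° = 126.0 kN/m
Driving force T = W sinα = 137·sin23.1° = 53.8 kN/m
Resisting force R = c_j·L + N'·tanφ_j = 0·8.3 + 126.0·tan18.5° = 0.0 + 42.2 = 42.2 kN/m
FS = R / T = 42.2 / 53.8 = 0.784

FS = 0.78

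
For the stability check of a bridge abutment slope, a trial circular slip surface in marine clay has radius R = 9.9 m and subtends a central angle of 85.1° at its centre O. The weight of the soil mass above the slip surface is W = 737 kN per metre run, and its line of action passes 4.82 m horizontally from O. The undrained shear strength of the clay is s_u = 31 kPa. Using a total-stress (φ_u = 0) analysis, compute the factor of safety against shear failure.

FS = 1.27

Taking moments about the centre O, the resisting moment is provided by the undrained shear strength acting along the arc:
Arc length L_a = R·θ = 9.9·(85.1°·π/180) = 9.9·1.4853 = 14.70 m
M_R = s_u·L_a·R = 31·14.70·9.9 = 4512.7 kN·m/m
M_D = W·d = 737·4.82 = 3552.3 kN·m/m
FS = M_R / M_D = 4512.7 / 3552.3 = 1.270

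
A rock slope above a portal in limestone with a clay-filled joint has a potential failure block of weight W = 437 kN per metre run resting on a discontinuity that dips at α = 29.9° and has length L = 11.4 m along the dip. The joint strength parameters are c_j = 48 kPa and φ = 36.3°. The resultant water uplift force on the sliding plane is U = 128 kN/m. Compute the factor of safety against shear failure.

FS = 3.36

Resolving the block weight along and normal to the plane and applying the Mohr–Coulomb strength on the joint:
N' = W cosα − U = 437·cos29.9° − 128 = 250.8 kN/m
Driving force T = W sinα = 437·sin29.9° = 217.8 kN/m
Resisting force R = c_j·L + N'·tanφ = 48·11.4 + 250.8·tan36.3° = 547.2 + 184.3 = 731.5 kN/m
FS = R / T = 731.5 / 217.8 = 3.358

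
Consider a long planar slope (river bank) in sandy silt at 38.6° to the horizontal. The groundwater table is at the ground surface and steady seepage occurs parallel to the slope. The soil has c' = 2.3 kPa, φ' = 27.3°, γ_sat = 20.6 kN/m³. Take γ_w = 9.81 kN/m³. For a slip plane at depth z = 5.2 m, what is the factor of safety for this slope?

FS = 0.38

With seepage parallel to the slope and the water table at the surface, the effective normal stress on the slip plane uses the buoyant unit weight γ' = γ_sat − γ_w while the driving shear stress uses γ_sat:
FS = [c' + γ' z cos²β tanφ'] / [γ_sat z sinβ cosβ]
γ' = 20.6 − 9.81 = 10.79 kN/m³
Numerator = 2.3 + 10.79·5.2·cos²38.6°·tan27.3° = 2.3 + 10.79·5.2·0.6108·0.5161 = 19.988 kPa
Denominator = 20.6·5.2·sin38.6°·cos38.6° = 20.6·5.2·0.6239·0.7815 = 52.229 kPa
FS = 19.988 / 52.229 = 0.383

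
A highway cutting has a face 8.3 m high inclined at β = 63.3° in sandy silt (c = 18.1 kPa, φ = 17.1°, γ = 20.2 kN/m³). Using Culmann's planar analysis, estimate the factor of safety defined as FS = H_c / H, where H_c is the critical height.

H_c = (4c/γ) · sinβ cosφ / [1 − cos(β − φ)]
    = (4·18.1/20.2) · sin63.3°·cos17.1° / [1 − cos46.2°]
    = 3.584 · 0.8539 / 0.3079 = 9.94 m
FS = H_c / H = 9.94 / 8.3 = 1.198

FS = 1.20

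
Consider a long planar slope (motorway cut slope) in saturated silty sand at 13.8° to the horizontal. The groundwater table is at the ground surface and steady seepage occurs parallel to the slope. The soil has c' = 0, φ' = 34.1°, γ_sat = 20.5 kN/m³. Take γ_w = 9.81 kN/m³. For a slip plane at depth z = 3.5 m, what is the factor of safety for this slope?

FS = 1.44

With seepage parallel to the slope and the water table at the surface, the effective normal stress on the slip plane uses the buoyant unit weight γ' = γ_sat − γ_w while the driving shear stress uses γ_sat:
FS = [c' + γ' z cos²β tanφ'] / [γ_sat z sinβ cosβ]
(For c' = 0 this reduces to FS = (γ'/γ_sat)·tanφ'/tanβ.)
γ' = 20.5 − 9.81 = 10.69 kN/m³
Numerator = 0.0 + 10.69·3.5·cos²13.8°·tan34.1° = 0.0 + 10.69·3.5·0.9431·0.6771 = 23.891 kPa
Denominator = 20.5·3.5·sin13.8°·cos13.8° = 20.5·3.5·0.2385·0.9711 = 16.621 kPa
FS = 23.891 / 16.621 = 1.437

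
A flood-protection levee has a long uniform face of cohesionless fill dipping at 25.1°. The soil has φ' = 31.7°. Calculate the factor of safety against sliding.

For a dry cohesionless infinite slope the factor of safety is FS = tanφ' / tanβ.
FS = tan31.7° / tan25.1° = 0.6176 / 0.4684 = 1.318

FS = 1.32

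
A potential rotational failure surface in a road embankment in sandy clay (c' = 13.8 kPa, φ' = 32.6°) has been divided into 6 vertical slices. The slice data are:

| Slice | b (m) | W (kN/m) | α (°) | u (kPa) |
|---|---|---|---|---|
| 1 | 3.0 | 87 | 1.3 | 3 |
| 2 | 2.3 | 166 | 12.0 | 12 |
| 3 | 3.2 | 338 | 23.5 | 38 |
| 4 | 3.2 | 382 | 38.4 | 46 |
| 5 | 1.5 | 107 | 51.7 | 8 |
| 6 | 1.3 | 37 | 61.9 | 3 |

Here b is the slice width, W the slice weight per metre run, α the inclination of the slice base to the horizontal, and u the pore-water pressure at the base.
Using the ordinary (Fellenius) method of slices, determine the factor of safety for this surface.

Ordinary method of slices: FS = Σ[c'·Δl_i + (W_i cosα_i − u_i·Δl_i)·tanφ'] / Σ W_i sinα_i, with Δl_i = b_i / cosα_i.
Slice 1: Δl = 3.0/cos1.3° = 3.001 m; N'_1 = 87·cos1.3° − 3·3.001 = 78.0; c'Δl = 41.41; W sinα = 2.0
Slice 2: Δl = 2.3/cos12.0° = 2.351 m; N'_2 = 166·cos12.0° − 12·2.351 = 134.2; c'Δl = 32.45; W sinα = 34.5
Slice 3: Δl = 3.2/cos23.5° = 3.489 m; N'_3 = 338·cos23.5° − 38·3.489 = 177.4; c'Δl = 48.15; W sinα = 134.8
Slice 4: Δl = 3.2/cos38.4° = 4.083 m; N'_4 = 382·cos38.4° − 46·4.083 = 111.5; c'Δl = 56.35; W sinα = 237.3
Slice 5: Δl = 1.5/cos51.7° = 2.420 m; N'_5 = 107·cos51.7° − 8·2.420 = 47.0; c'Δl = 33.40; W sinα = 84.0
Slice 6: Δl = 1.3/cos61.9° = 2.760 m; N'_6 = 37·cos61.9° − 3·2.760 = 9.1; c'Δl = 38.09; W sinα = 32.6
Σc'Δl = 249.8 kN/m; ΣN' = 557.1 kN/m; ΣW sinα = 525.2 kN/m
Resisting = 249.8 + 557.1·tan32.6° = 249.8 + 356.3 = 606.2 kN/m
FS = 606.2 / 525.2 = 1.154

FS = 1.15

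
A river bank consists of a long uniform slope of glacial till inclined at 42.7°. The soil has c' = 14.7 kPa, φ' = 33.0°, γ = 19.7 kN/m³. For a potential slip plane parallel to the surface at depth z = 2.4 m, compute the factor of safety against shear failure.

FS = 1.33

For an infinite slope with a slip plane parallel to the surface (no pore pressure): FS = [c' + γz cos²β tanφ'] / [γz sinβ cosβ].
γz = 19.7·2.4 = 47.28 kN/m²
Numerator = 14.7 + 47.28·cos²42.7°·tan33.0° = 14.7 + 47.28·0.5401·0.6494 = 31.283 kPa
Denominator = 47.28·sin42.7°·cos42.7° = 47.28·0.6782·0.7349 = 23.564 kPa
FS = 31.283 / 23.564 = 1.328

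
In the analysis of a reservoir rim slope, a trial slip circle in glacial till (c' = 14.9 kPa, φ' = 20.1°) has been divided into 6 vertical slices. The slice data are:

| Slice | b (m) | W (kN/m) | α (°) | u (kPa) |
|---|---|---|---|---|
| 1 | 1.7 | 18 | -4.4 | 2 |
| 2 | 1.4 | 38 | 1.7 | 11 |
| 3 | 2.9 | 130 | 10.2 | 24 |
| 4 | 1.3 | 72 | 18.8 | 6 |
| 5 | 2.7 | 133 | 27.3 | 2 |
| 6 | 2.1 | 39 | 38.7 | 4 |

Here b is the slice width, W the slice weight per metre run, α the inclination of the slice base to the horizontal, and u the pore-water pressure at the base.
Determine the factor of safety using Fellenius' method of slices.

Ordinary method of slices: FS = Σ[c'·Δl_i + (W_i cosα_i − u_i·Δl_i)·tanφ'] / Σ W_i sinα_i, with Δl_i = b_i / cosα_i.
Slice 1: Δl = 1.7/cos(-4.4°) = 1.705 m; N'_1 = 18·cos(-4.4°) − 2·1.705 = 14.5; c'Δl = 25.40; W sinα = -1.4
Slice 2: Δl = 1.4/cos1.7° = 1.401 m; N'_2 = 38·cos1.7° − 11·1.401 = 22.6; c'Δl = 20.87; W sinα = 1.1
Slice 3: Δl = 2.9/cos10.2° = 2.947 m; N'_3 = 130·cos10.2° − 24·2.947 = 57.2; c'Δl = 43.90; W sinα = 23.0
Slice 4: Δl = 1.3/cos18.8° = 1.373 m; N'_4 = 72·cos18.8° − 6·1.373 = 59.9; c'Δl = 20.46; W sinα = 23.2
Slice 5: Δl = 2.7/cos27.3° = 3.038 m; N'_5 = 133·cos27.3° − 2·3.038 = 112.1; c'Δl = 45.27; W sinα = 61.0
Slice 6: Δl = 2.1/cos38.7° = 2.691 m; N'_6 = 39·cos38.7° − 4·2.691 = 19.7; c'Δl = 40.09; W sinα = 24.4
Σc'Δl = 196.0 kN/m; ΣN' = 286.0 kN/m; ΣW sinα = 131.4 kN/m
Resisting = 196.0 + 286.0·tan20.1° = 196.0 + 104.7 = 300.7 kN/m
FS = 300.7 / 131.4 = 2.289

FS = 2.29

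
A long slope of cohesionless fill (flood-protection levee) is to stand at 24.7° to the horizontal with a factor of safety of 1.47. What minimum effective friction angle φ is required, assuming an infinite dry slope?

φ = 34.1°

FS = tanφ/tanβ ⇒ tanφ = FS · tanβ = 1.47 · tan24.7° = 0.6761
φ = arctan(0.6761) = 34.06°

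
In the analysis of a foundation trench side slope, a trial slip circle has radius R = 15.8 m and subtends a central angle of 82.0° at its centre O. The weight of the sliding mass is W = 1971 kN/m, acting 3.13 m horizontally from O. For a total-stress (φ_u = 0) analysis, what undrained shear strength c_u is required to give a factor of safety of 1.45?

c_u = 25.0 kPa

FS = c_u·L_a·R / (W·d), so c_u = FS·W·d / (L_a·R).
Arc length L_a = R·θ = 15.8·(82.0°·π/180) = 15.8·1.4312 = 22.61 m
c_u = 1.45·1971·3.13 / (22.61·15.8) = 8945.4 / 357.28 = 25.04 kPa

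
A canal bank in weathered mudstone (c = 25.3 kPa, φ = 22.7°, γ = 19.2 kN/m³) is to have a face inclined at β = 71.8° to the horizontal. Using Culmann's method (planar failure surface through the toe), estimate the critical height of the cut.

Culmann's analysis gives the critical failure plane at α_cr = (β + φ)/2 = (71.8 + 22.7)/2 = 47.2°, and the critical height
H_c = (4c/γ) · sinβ cosφ / [1 − cos(β − φ)]
    = (4·25.3/19.2) · sin71.8°·cos22.7° / [1 − cos(49.1°)]
    = 5.271 · 0.9500·0.9225 / [1 − 0.6547]
    = 5.271 · 0.8764 / 0.3453
    = 13.38 m

H_c = 13.38 m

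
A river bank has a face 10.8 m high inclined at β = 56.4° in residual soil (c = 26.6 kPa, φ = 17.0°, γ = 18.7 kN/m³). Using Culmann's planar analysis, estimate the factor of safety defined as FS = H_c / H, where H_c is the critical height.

FS = 1.85

H_c = (4c/γ) · sinβ cosφ / [1 − cos(β − φ)]
    = (4·26.6/18.7) · sin56.4°·cos17.0° / [1 − cos39.4°]
    = 5.690 · 0.7965 / 0.2273 = 19.94 m
FS = H_c / H = 19.94 / 10.8 = 1.846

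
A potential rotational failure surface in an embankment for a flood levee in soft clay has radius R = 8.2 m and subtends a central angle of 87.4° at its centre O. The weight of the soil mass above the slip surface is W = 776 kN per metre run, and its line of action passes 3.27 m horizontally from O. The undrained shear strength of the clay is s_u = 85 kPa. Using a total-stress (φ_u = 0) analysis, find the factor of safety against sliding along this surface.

Taking moments about the centre O, the resisting moment is provided by the undrained shear strength acting along the arc:
Arc length L_a = R·θ = 8.2·(87.4°·π/180) = 8.2·1.5254 = 12.51 m
M_R = s_u·L_a·R = 85·12.51·8.2 = 8718.4 kN·m/m
M_D = W·d = 776·3.27 = 2537.5 kN·m/m
FS = M_R / M_D = 8718.4 / 2537.5 = 3.436

FS = 3.44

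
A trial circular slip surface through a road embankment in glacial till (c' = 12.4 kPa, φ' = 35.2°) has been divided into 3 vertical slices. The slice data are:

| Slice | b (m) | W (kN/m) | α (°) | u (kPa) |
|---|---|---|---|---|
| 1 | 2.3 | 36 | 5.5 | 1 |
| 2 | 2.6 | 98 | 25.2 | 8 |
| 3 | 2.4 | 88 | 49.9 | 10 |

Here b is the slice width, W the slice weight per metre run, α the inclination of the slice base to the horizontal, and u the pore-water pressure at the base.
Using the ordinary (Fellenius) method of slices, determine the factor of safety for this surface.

Ordinary method of slices: FS = Σ[c'·Δl_i + (W_i cosα_i − u_i·Δl_i)·tanφ'] / Σ W_i sinα_i, with Δl_i = b_i / cosα_i.
Slice 1: Δl = 2.3/cos5.5° = 2.311 m; N'_1 = 36·cos5.5° − 1·2.311 = 33.5; c'Δl = 28.65; W sinα = 3.5
Slice 2: Δl = 2.6/cos25.2° = 2.873 m; N'_2 = 98·cos25.2° − 8·2.873 = 65.7; c'Δl = 35.63; W sinα = 41.7
Slice 3: Δl = 2.4/cos49.9° = 3.726 m; N'_3 = 88·cos49.9° − 10·3.726 = 19.4; c'Δl = 46.20; W sinα = 67.3
Σc'Δl = 110.5 kN/m; ΣN' = 118.6 kN/m; ΣW sinα = 112.5 kN/m
Resisting = 110.5 + 118.6·tan35.2° = 110.5 + 83.7 = 194.2 kN/m
FS = 194.2 / 112.5 = 1.726

FS = 1.73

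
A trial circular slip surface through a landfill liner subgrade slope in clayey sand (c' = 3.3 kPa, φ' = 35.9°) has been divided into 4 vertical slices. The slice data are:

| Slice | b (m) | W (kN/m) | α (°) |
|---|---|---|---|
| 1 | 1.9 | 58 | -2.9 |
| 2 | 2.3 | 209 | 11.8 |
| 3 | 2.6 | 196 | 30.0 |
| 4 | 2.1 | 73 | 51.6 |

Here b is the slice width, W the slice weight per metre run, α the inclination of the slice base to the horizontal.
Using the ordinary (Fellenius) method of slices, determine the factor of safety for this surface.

FS = 1.95

Ordinary method of slices: FS = Σ[c'·Δl_i + (W_i cosα_i)·tanφ'] / Σ W_i sinα_i, with Δl_i = b_i / cosα_i.
Slice 1: Δl = 1.9/cos(-2.9°) = 1.902 m; N'_1 = 58·cos(-2.9°) = 57.9; c'Δl = 6.28; W sinα = -2.9
Slice 2: Δl = 2.3/cos11.8° = 2.350 m; N'_2 = 209·cos11.8° = 204.6; c'Δl = 7.75; W sinα = 42.7
Slice 3: Δl = 2.6/cos30.0° = 3.002 m; N'_3 = 196·cos30.0° = 169.7; c'Δl = 9.91; W sinα = 98.0
Slice 4: Δl = 2.1/cos51.6° = 3.381 m; N'_4 = 73·cos51.6° = 45.3; c'Δl = 11.16; W sinα = 57.2
Σc'Δl = 35.1 kN/m; ΣN' = 477.6 kN/m; ΣW sinα = 195.0 kN/m
Resisting = 35.1 + 477.6·tan35.9° = 35.1 + 345.7 = 380.8 kN/m
FS = 380.8 / 195.0 = 1.953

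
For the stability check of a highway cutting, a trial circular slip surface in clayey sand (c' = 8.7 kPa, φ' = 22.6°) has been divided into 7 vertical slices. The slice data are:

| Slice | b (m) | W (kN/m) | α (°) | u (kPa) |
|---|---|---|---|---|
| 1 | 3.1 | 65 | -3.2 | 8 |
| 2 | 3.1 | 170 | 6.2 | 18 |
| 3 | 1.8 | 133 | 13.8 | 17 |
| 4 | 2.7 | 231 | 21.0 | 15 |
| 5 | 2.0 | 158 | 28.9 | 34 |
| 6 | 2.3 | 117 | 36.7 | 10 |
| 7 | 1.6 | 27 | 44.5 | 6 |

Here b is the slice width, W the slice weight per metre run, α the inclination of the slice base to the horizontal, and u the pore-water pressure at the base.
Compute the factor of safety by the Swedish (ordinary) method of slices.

FS = 1.33

Ordinary method of slices: FS = Σ[c'·Δl_i + (W_i cosα_i − u_i·Δl_i)·tanφ'] / Σ W_i sinα_i, with Δl_i = b_i / cosα_i.
Slice 1: Δl = 3.1/cos(-3.2°) = 3.105 m; N'_1 = 65·cos(-3.2°) − 8·3.105 = 40.1; c'Δl = 27.01; W sinα = -3.6
Slice 2: Δl = 3.1/cos6.2° = 3.118 m; N'_2 = 170·cos6.2° − 18·3.118 = 112.9; c'Δl = 27.13; W sinα = 18.4
Slice 3: Δl = 1.8/cos13.8° = 1.854 m; N'_3 = 133·cos13.8° − 17·1.854 = 97.7; c'Δl = 16.13; W sinα = 31.7
Slice 4: Δl = 2.7/cos21.0° = 2.892 m; N'_4 = 231·cos21.0° − 15·2.892 = 172.3; c'Δl = 25.16; W sinα = 82.8
Slice 5: Δl = 2.0/cos28.9° = 2.285 m; N'_5 = 158·cos28.9° − 34·2.285 = 60.7; c'Δl = 19.88; W sinα = 76.4
Slice 6: Δl = 2.3/cos36.7° = 2.869 m; N'_6 = 117·cos36.7° − 10·2.869 = 65.1; c'Δl = 24.96; W sinα = 69.9
Slice 7: Δl = 1.6/cos44.5° = 2.243 m; N'_7 = 27·cos44.5° − 6·2.243 = 5.8; c'Δl = 19.52; W sinα = 18.9
Σc'Δl = 159.8 kN/m; ΣN' = 554.4 kN/m; ΣW sinα = 294.4 kN/m
Resisting = 159.8 + 554.4·tan22.6° = 159.8 + 230.8 = 390.6 kN/m
FS = 390.6 / 294.4 = 1.326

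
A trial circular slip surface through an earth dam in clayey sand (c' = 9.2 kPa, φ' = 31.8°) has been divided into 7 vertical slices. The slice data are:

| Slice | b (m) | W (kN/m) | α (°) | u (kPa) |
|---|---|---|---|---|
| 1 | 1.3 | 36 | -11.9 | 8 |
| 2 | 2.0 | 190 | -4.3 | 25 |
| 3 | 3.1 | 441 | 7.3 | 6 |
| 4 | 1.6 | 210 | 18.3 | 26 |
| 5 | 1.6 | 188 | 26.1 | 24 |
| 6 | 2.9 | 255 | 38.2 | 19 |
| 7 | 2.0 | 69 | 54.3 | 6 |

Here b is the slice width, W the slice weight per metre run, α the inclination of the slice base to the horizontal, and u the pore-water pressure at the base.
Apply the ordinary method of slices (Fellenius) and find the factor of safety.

FS = 1.98

Ordinary method of slices: FS = Σ[c'·Δl_i + (W_i cosα_i − u_i·Δl_i)·tanφ'] / Σ W_i sinα_i, with Δl_i = b_i / cosα_i.
Slice 1: Δl = 1.3/cos(-11.9°) = 1.329 m; N'_1 = 36·cos(-11.9°) − 8·1.329 = 24.6; c'Δl = 12.22; W sinα = -7.4
Slice 2: Δl = 2.0/cos(-4.3°) = 2.006 m; N'_2 = 190·cos(-4.3°) − 25·2.006 = 139.3; c'Δl = 18.45; W sinα = -14.2
Slice 3: Δl = 3.1/cos7.3° = 3.125 m; N'_3 = 441·cos7.3° − 6·3.125 = 418.7; c'Δl = 28.75; W sinα = 56.0
Slice 4: Δl = 1.6/cos18.3° = 1.685 m; N'_4 = 210·cos18.3° − 26·1.685 = 155.6; c'Δl = 15.50; W sinα = 65.9
Slice 5: Δl = 1.6/cos26.1° = 1.782 m; N'_5 = 188·cos26.1° − 24·1.782 = 126.1; c'Δl = 16.39; W sinα = 82.7
Slice 6: Δl = 2.9/cos38.2° = 3.690 m; N'_6 = 255·cos38.2° − 19·3.690 = 130.3; c'Δl = 33.95; W sinα = 157.7
Slice 7: Δl = 2.0/cos54.3° = 3.427 m; N'_7 = 69·cos54.3° − 6·3.427 = 19.7; c'Δl = 31.53; W sinα = 56.0
Σc'Δl = 156.8 kN/m; ΣN' = 1014.2 kN/m; ΣW sinα = 396.7 kN/m
Resisting = 156.8 + 1014.2·tan31.8° = 156.8 + 628.8 = 785.6 kN/m
FS = 785.6 / 396.7 = 1.980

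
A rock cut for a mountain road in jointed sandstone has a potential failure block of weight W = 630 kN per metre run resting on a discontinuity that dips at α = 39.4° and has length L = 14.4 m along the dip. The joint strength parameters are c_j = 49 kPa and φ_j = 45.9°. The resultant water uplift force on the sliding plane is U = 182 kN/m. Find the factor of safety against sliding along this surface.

Resolving the block weight along and normal to the plane and applying the Mohr–Coulomb strength on the joint:
N' = W cosα − U = 630·cos39.4° − 182 = 304.8 kN/m
Driving force T = W sinα = 630·sin39.4° = 399.9 kN/m
Resisting force R = c_j·L + N'·tanφ_j = 49·14.4 + 304.8·tan45.9° = 705.6 + 314.6 = 1020.2 kN/m
FS = R / T = 1020.2 / 399.9 = 2.551

FS = 2.55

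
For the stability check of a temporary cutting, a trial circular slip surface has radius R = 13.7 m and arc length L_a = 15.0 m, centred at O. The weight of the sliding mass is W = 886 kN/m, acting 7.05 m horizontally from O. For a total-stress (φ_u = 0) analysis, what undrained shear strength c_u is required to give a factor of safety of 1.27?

c_u = 38.6 kPa

FS = c_u·L_a·R / (W·d), so c_u = FS·W·d / (L_a·R).
c_u = 1.27·886·7.05 / (15.00·13.7) = 7932.8 / 205.50 = 38.60 kPa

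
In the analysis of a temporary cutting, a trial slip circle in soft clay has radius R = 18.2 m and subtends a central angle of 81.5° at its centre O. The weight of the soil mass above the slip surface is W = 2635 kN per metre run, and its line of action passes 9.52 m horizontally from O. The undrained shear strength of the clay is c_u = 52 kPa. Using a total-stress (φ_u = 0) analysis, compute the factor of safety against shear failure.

Taking moments about the centre O, the resisting moment is provided by the undrained shear strength acting along the arc:
Arc length L_a = R·θ = 18.2·(81.5°·π/180) = 18.2·1.4224 = 25.89 m
M_R = c_u·L_a·R = 52·25.89·18.2 = 24500.8 kN·m/m
M_D = W·d = 2635·9.52 = 25085.2 kN·m/m
FS = M_R / M_D = 24500.8 / 25085.2 = 0.977

FS = 0.98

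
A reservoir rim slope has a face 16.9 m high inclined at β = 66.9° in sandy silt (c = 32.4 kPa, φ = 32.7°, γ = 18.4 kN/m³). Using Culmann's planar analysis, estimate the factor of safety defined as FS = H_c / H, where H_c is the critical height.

FS = 1.87

H_c = (4c/γ) · sinβ cosφ / [1 − cos(β − φ)]
    = (4·32.4/18.4) · sin66.9°·cos32.7° / [1 − cos34.2°]
    = 7.043 · 0.7740 / 0.1729 = 31.53 m
FS = H_c / H = 31.53 / 16.9 = 1.866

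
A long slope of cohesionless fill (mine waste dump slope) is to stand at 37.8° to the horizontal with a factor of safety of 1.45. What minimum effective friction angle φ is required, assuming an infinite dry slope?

φ = 48.4°

FS = tanφ/tanβ ⇒ tanφ = FS · tanβ = 1.45 · tan37.8° = 1.1247
φ = arctan(1.1247) = 48.36°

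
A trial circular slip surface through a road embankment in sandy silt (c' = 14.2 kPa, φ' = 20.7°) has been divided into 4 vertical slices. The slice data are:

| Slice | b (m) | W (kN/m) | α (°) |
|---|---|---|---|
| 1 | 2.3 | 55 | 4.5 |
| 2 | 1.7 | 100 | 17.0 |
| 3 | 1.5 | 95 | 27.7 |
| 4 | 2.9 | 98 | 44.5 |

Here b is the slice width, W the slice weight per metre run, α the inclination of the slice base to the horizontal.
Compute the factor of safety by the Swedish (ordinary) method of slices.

Ordinary method of slices: FS = Σ[c'·Δl_i + (W_i cosα_i)·tanφ'] / Σ W_i sinα_i, with Δl_i = b_i / cosα_i.
Slice 1: Δl = 2.3/cos4.5° = 2.307 m; N'_1 = 55·cos4.5° = 54.8; c'Δl = 32.76; W sinα = 4.3
Slice 2: Δl = 1.7/cos17.0° = 1.778 m; N'_2 = 100·cos17.0° = 95.6; c'Δl = 25.24; W sinα = 29.2
Slice 3: Δl = 1.5/cos27.7° = 1.694 m; N'_3 = 95·cos27.7° = 84.1; c'Δl = 24.06; W sinα = 44.2
Slice 4: Δl = 2.9/cos44.5° = 4.066 m; N'_4 = 98·cos44.5° = 69.9; c'Δl = 57.74; W sinα = 68.7
Σc'Δl = 139.8 kN/m; ΣN' = 304.5 kN/m; ΣW sinα = 146.4 kN/m
Resisting = 139.8 + 304.5·tan20.7° = 139.8 + 115.1 = 254.8 kN/m
FS = 254.8 / 146.4 = 1.741

FS = 1.74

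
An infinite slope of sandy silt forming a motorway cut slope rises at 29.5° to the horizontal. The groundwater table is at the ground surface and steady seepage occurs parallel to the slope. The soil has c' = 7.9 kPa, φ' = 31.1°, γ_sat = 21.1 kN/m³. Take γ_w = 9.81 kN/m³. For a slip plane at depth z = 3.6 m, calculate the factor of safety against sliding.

FS = 0.81

With seepage parallel to the slope and the water table at the surface, the effective normal stress on the slip plane uses the buoyant unit weight γ' = γ_sat − γ_w while the driving shear stress uses γ_sat:
FS = [c' + γ' z cos²β tanφ'] / [γ_sat z sinβ cosβ]
γ' = 21.1 − 9.81 = 11.29 kN/m³
Numerator = 7.9 + 11.29·3.6·cos²29.5°·tan31.1° = 7.9 + 11.29·3.6·0.7575·0.6032 = 26.473 kPa
Denominator = 21.1·3.6·sin29.5°·cos29.5° = 21.1·3.6·0.4924·0.8704 = 32.555 kPa
FS = 26.473 / 32.555 = 0.813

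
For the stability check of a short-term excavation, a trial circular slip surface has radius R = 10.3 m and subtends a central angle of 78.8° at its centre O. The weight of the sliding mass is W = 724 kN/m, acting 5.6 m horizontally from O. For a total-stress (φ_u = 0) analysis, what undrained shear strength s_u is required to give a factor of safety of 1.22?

FS = s_u·L_a·R / (W·d), so s_u = FS·W·d / (L_a·R).
Arc length L_a = R·θ = 10.3·(78.8°·π/180) = 10.3·1.3753 = 14.17 m
s_u = 1.22·724·5.6 / (14.17·10.3) = 4946.4 / 145.91 = 33.90 kPa

s_u = 33.9 kPa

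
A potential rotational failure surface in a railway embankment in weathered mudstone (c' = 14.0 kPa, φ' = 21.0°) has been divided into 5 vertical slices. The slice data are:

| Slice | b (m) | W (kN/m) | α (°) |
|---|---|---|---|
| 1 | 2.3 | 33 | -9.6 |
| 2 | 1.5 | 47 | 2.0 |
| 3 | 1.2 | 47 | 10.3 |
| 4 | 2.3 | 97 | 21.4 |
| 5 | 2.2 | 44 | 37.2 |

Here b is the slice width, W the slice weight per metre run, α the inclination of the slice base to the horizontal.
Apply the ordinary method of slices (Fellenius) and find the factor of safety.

Ordinary method of slices: FS = Σ[c'·Δl_i + (W_i cosα_i)·tanφ'] / Σ W_i sinα_i, with Δl_i = b_i / cosα_i.
Slice 1: Δl = 2.3/cos(-9.6°) = 2.333 m; N'_1 = 33·cos(-9.6°) = 32.5; c'Δl = 32.66; W sinα = -5.5
Slice 2: Δl = 1.5/cos2.0° = 1.501 m; N'_2 = 47·cos2.0° = 47.0; c'Δl = 21.01; W sinα = 1.6
Slice 3: Δl = 1.2/cos10.3° = 1.220 m; N'_3 = 47·cos10.3° = 46.2; c'Δl = 17.08; W sinα = 8.4
Slice 4: Δl = 2.3/cos21.4° = 2.470 m; N'_4 = 97·cos21.4° = 90.3; c'Δl = 34.58; W sinα = 35.4
Slice 5: Δl = 2.2/cos37.2° = 2.762 m; N'_5 = 44·cos37.2° = 35.0; c'Δl = 38.67; W sinα = 26.6
Σc'Δl = 144.0 kN/m; ΣN' = 251.1 kN/m; ΣW sinα = 66.5 kN/m
Resisting = 144.0 + 251.1·tan21.0° = 144.0 + 96.4 = 240.4 kN/m
FS = 240.4 / 66.5 = 3.613

FS = 3.61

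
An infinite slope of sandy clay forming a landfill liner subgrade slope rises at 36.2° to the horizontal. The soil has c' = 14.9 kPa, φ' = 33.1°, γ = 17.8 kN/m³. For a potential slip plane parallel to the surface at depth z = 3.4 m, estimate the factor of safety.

FS = 1.41

For an infinite slope with a slip plane parallel to the surface (no pore pressure): FS = [c' + γz cos²β tanφ'] / [γz sinβ cosβ].
γz = 17.8·3.4 = 60.52 kN/m²
Numerator = 14.9 + 60.52·cos²36.2°·tan33.1° = 14.9 + 60.52·0.6512·0.6519 = 40.591 kPa
Denominator = 60.52·sin36.2°·cos36.2° = 60.52·0.5906·0.8070 = 28.844 kPa
FS = 40.591 / 28.844 = 1.407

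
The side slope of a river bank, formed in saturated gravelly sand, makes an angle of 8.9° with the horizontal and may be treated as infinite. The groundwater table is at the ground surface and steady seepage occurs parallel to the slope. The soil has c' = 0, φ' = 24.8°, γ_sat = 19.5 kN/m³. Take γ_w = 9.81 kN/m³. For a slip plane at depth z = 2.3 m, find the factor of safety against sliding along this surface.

FS = 1.47

With seepage parallel to the slope and the water table at the surface, the effective normal stress on the slip plane uses the buoyant unit weight γ' = γ_sat − γ_w while the driving shear stress uses γ_sat:
FS = [c' + γ' z cos²β tanφ'] / [γ_sat z sinβ cosβ]
(For c' = 0 this reduces to FS = (γ'/γ_sat)·tanφ'/tanβ.)
γ' = 19.5 − 9.81 = 9.69 kN/m³
Numerator = 0.0 + 9.69·2.3·cos²8.9°·tan24.8° = 0.0 + 9.69·2.3·0.9761·0.4621 = 10.052 kPa
Denominator = 19.5·2.3·sin8.9°·cos8.9° = 19.5·2.3·0.1547·0.9880 = 6.855 kPa
FS = 10.052 / 6.855 = 1.466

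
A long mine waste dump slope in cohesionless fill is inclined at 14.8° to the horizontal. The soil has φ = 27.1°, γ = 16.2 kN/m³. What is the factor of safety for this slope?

FS = 1.94

For a dry cohesionless infinite slope the factor of safety is FS = tanφ / tanβ.
FS = tan27.1° / tan14.8° = 0.5117 / 0.2642 = 1.937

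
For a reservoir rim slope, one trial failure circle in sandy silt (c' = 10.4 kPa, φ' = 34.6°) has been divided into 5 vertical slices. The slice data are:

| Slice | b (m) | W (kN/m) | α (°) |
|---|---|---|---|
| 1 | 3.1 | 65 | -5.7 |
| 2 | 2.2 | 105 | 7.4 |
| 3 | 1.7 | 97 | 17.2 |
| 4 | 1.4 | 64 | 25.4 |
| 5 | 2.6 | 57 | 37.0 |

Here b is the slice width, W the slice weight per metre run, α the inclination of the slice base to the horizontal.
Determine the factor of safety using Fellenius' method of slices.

FS = 3.85

Ordinary method of slices: FS = Σ[c'·Δl_i + (W_i cosα_i)·tanφ'] / Σ W_i sinα_i, with Δl_i = b_i / cosα_i.
Slice 1: Δl = 3.1/cos(-5.7°) = 3.115 m; N'_1 = 65·cos(-5.7°) = 64.7; c'Δl = 32.40; W sinα = -6.5
Slice 2: Δl = 2.2/cos7.4° = 2.218 m; N'_2 = 105·cos7.4° = 104.1; c'Δl = 23.07; W sinα = 13.5
Slice 3: Δl = 1.7/cos17.2° = 1.780 m; N'_3 = 97·cos17.2° = 92.7; c'Δl = 18.51; W sinα = 28.7
Slice 4: Δl = 1.4/cos25.4° = 1.550 m; N'_4 = 64·cos25.4° = 57.8; c'Δl = 16.12; W sinα = 27.5
Slice 5: Δl = 2.6/cos37.0° = 3.256 m; N'_5 = 57·cos37.0° = 45.5; c'Δl = 33.86; W sinα = 34.3
Σc'Δl = 124.0 kN/m; ΣN' = 364.8 kN/m; ΣW sinα = 97.5 kN/m
Resisting = 124.0 + 364.8·tan34.6° = 124.0 + 251.7 = 375.6 kN/m
FS = 375.6 / 97.5 = 3.852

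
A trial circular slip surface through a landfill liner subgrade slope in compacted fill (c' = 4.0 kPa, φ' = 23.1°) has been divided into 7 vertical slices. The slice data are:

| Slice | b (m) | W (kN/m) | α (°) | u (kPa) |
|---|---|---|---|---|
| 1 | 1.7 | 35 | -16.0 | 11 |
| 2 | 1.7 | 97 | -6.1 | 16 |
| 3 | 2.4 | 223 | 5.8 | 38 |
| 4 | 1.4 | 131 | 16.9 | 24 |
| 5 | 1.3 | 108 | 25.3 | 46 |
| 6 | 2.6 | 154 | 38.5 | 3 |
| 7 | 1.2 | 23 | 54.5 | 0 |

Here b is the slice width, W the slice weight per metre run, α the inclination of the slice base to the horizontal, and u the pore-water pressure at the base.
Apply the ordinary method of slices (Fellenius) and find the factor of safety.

FS = 1.25

Ordinary method of slices: FS = Σ[c'·Δl_i + (W_i cosα_i − u_i·Δl_i)·tanφ'] / Σ W_i sinα_i, with Δl_i = b_i / cosα_i.
Slice 1: Δl = 1.7/cos(-16.0°) = 1.769 m; N'_1 = 35·cos(-16.0°) − 11·1.769 = 14.2; c'Δl = 7.07; W sinα = -9.6
Slice 2: Δl = 1.7/cos(-6.1°) = 1.710 m; N'_2 = 97·cos(-6.1°) − 16·1.710 = 69.1; c'Δl = 6.84; W sinα = -10.3
Slice 3: Δl = 2.4/cos5.8° = 2.412 m; N'_3 = 223·cos5.8° − 38·2.412 = 130.2; c'Δl = 9.65; W sinα = 22.5
Slice 4: Δl = 1.4/cos16.9° = 1.463 m; N'_4 = 131·cos16.9° − 24·1.463 = 90.2; c'Δl = 5.85; W sinα = 38.1
Slice 5: Δl = 1.3/cos25.3° = 1.438 m; N'_5 = 108·cos25.3° − 46·1.438 = 31.5; c'Δl = 5.75; W sinα = 46.2
Slice 6: Δl = 2.6/cos38.5° = 3.322 m; N'_6 = 154·cos38.5° − 3·3.322 = 110.6; c'Δl = 13.29; W sinα = 95.9
Slice 7: Δl = 1.2/cos54.5° = 2.066 m; N'_7 = 23·cos54.5° − 0·2.066 = 13.4; c'Δl = 8.27; W sinα = 18.7
Σc'Δl = 56.7 kN/m; ΣN' = 459.1 kN/m; ΣW sinα = 201.4 kN/m
Resisting = 56.7 + 459.1·tan23.1° = 56.7 + 195.8 = 252.5 kN/m
FS = 252.5 / 201.4 = 1.254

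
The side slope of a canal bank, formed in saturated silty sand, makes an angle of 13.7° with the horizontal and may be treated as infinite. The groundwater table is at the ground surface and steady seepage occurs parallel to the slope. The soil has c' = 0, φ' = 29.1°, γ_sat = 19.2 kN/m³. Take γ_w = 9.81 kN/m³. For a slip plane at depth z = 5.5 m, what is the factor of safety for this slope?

FS = 1.12

With seepage parallel to the slope and the water table at the surface, the effective normal stress on the slip plane uses the buoyant unit weight γ' = γ_sat − γ_w while the driving shear stress uses γ_sat:
FS = [c' + γ' z cos²β tanφ'] / [γ_sat z sinβ cosβ]
(For c' = 0 this reduces to FS = (γ'/γ_sat)·tanφ'/tanβ.)
γ' = 19.2 − 9.81 = 9.39 kN/m³
Numerator = 0.0 + 9.39·5.5·cos²13.7°·tan29.1° = 0.0 + 9.39·5.5·0.9439·0.5566 = 27.133 kPa
Denominator = 19.2·5.5·sin13.7°·cos13.7° = 19.2·5.5·0.2368·0.9715 = 24.299 kPa
FS = 27.133 / 24.299 = 1.117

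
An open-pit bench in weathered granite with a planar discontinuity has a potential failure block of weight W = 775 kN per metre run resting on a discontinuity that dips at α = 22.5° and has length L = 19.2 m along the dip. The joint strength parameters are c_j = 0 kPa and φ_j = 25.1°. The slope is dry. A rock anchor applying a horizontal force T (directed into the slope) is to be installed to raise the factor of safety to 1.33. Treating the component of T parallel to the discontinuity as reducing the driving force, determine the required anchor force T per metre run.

Resolving forces along and normal to the sliding plane, with the horizontal anchor force T adding T·sinα to the effective normal force and T·cosα acting up the plane against the driving force:
FS = [c_jL + (W cosα + T sinα) tanφ_j] / [W sinα − T cosα]
Without the anchor: N' = 716.0 kN/m, driving T_d = 296.6 kN/m, resisting R = 0·19.2 + 716.0·tan25.1° = 335.4 kN/m, FS = 1.13.
Setting FS = 1.33 and solving for T:
1.33·(296.6 − T cos22.5°) = 335.4 + T sin22.5°·tan25.1°
T·(sin22.5°·tan25.1° + 1.33·cos22.5°) = 1.33·296.6 − 335.4
T·(0.3827·0.4684 + 1.33·0.9239) = 394.5 − 335.4 = 59.0
T·1.4080 = 59.0
T = 41.9 kN/m

T = 42 kN/m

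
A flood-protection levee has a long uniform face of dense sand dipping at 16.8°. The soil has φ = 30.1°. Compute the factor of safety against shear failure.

For a dry cohesionless infinite slope the factor of safety is FS = tanφ / tanβ.
FS = tan30.1° / tan16.8° = 0.5797 / 0.3019 = 1.920

FS = 1.92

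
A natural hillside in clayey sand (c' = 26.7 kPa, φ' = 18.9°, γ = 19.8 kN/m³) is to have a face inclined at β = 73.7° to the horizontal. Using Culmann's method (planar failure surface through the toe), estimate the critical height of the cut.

H_c = 11.56 m

Culmann's analysis gives the critical failure plane at α_cr = (β + φ')/2 = (73.7 + 18.9)/2 = 46.3°, and the critical height
H_c = (4c'/γ) · sinβ cosφ' / [1 − cos(β − φ')]
    = (4·26.7/19.8) · sin73.7°·cos18.9° / [1 − cos(54.8°)]
    = 5.394 · 0.9598·0.9461 / [1 − 0.5764]
    = 5.394 · 0.9081 / 0.4236
    = 11.56 m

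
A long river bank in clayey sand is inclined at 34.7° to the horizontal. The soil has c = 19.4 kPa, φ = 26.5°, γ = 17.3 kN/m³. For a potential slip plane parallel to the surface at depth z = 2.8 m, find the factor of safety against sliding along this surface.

FS = 1.58

For an infinite slope with a slip plane parallel to the surface (no pore pressure): FS = [c + γz cos²β tanφ] / [γz sinβ cosβ].
γz = 17.3·2.8 = 48.44 kN/m²
Numerator = 19.4 + 48.44·cos²34.7°·tan26.5° = 19.4 + 48.44·0.6759·0.4986 = 35.724 kPa
Denominator = 48.44·sin34.7°·cos34.7° = 48.44·0.5693·0.8221 = 22.671 kPa
FS = 35.724 / 22.671 = 1.576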